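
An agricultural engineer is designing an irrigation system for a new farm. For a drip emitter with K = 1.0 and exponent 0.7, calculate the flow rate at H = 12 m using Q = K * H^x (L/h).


Q = K * H^x
  = 1.0 * 12^0.7
  = 1.0 * 5.6941
  = 5.69 L/h


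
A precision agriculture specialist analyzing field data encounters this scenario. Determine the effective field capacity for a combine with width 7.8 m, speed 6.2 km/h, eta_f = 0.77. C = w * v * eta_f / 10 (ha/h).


C = w * v * eta_f / 10
  = 7.8 * 6.2 * 0.77 / 10
  = 37.24 / 10
  = 3.72 ha/h


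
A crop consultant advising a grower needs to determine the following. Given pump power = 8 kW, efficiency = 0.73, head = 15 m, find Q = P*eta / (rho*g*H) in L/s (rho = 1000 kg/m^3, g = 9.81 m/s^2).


Q = (P * 1000 * eta) / (rho * g * H)
  = (8 * 1000 * 0.73) / (1000 * 9.81 * 15)
  = 5840 / 147150
  = 0.03969 m^3/s = 39.69 L/s


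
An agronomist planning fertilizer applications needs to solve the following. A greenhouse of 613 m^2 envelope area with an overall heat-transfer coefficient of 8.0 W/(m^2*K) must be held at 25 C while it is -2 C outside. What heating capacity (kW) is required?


dT = 25 - (-2) = 27 K
Q = U * A * dT
  = 8.0 * 613 * 27
  = 132408 W = 132.41 kW


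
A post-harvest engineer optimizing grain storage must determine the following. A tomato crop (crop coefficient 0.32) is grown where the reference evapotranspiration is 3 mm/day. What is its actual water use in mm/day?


ETc = Kc * ET0
    = 0.32 * 3
    = 0.96 mm/day


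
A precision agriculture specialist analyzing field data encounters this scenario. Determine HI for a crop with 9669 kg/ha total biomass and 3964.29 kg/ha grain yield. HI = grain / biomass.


HI = grain_yield / biomass
   = 3964.29 / 9669
   = 0.41


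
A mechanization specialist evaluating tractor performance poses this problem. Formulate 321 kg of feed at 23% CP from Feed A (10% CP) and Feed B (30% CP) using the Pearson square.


parts_A = CP_b - target = 30 - 23 = 7
parts_B = target - CP_a = 23 - 10 = 13
total_parts = 7 + 13 = 20
Feed A = 321 * 7 / 20 = 112.35 kg
Feed B = 321 * 13 / 20 = 208.65 kg

112.35 kg


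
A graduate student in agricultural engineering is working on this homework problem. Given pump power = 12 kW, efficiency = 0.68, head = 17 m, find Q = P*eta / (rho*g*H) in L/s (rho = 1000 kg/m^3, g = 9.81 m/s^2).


Q = (P * 1000 * eta) / (rho * g * H)
  = (12 * 1000 * 0.68) / (1000 * 9.81 * 17)
  = 8160 / 166770
  = 0.04893 m^3/s = 48.93 L/s


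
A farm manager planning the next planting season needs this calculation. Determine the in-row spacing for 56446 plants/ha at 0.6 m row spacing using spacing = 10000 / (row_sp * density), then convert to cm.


spacing = 10000 / (row_sp * density)
        = 10000 / (0.6 * 56446)
        = 10000 / 33867.60
        = 0.29527 m = 29.53 cm


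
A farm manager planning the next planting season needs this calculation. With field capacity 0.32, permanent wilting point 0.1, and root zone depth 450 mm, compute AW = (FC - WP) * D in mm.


AW = (FC - WP) * D
   = (0.32 - 0.1) * 450
   = 0.22 * 450
   = 99 mm


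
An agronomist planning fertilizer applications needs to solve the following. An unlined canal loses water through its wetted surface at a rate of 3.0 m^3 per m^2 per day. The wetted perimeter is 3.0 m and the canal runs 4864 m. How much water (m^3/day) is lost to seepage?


S = C * P * L
  = 3.0 * 3.0 * 4864
  = 43776 m^3/day


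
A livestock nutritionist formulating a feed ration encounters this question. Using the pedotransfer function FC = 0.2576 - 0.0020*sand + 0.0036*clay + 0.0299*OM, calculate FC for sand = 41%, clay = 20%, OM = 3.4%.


FC = 0.2576 - 0.0020*41 + 0.0036*20 + 0.0299*3.4
   = 0.2576 - 0.0820 + 0.0720 + 0.1017
   = 0.3493


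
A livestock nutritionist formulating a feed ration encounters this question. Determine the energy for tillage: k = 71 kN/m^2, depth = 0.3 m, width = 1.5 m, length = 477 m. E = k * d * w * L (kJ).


E = k * d * w * L
  = 71 * 0.3 * 1.5 * 477
  = 15240.15 kJ


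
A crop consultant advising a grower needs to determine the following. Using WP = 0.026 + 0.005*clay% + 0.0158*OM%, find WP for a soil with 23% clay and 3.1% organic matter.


WP = 0.026 + 0.005*23 + 0.0158*3.1
   = 0.026 + 0.1150 + 0.0490
   = 0.1900


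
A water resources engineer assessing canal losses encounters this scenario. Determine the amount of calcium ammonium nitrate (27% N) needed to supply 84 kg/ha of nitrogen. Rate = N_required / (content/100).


Rate = N_required / (N_content / 100)
     = 84 / (27 / 100)
     = 84 / 0.27
     = 311.11 kg/ha


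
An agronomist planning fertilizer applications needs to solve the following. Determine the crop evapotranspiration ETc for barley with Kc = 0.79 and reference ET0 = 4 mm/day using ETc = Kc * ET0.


ETc = Kc * ET0
    = 0.79 * 4
    = 3.16 mm/day


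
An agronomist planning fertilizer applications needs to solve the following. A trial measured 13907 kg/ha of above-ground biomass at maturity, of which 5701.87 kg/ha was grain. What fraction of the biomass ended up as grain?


HI = grain_yield / biomass
   = 5701.87 / 13907
   = 0.41


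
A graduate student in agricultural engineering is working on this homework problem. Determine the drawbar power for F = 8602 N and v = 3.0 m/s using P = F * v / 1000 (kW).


P = F * v / 1000
  = 8602 * 3.0 / 1000
  = 25806 / 1000
  = 25.81 kW


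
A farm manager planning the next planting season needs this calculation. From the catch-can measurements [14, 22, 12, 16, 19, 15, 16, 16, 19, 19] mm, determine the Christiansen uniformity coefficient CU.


xbar = 168 / 10 = 16.800
sum|xi - xbar| = 23.600
CU = 100 * (1 - 23.600 / (10 * 16.800))
   = 100 * (1 - 0.1405)
   = 85.95%


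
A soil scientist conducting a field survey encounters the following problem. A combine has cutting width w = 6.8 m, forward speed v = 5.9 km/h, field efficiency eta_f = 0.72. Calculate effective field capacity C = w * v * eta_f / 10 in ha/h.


C = w * v * eta_f / 10
  = 6.8 * 5.9 * 0.72 / 10
  = 28.89 / 10
  = 2.89 ha/h


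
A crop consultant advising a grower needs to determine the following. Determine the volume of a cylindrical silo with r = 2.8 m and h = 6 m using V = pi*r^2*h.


V = pi * r^2 * h
  = pi * 2.8^2 * 6
  = pi * 7.84 * 6
  = 147.78 m^3


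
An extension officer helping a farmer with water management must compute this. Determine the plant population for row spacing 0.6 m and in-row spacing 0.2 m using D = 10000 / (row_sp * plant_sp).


D = 10000 / (row_sp * plant_sp)
  = 10000 / (0.6 * 0.2)
  = 10000 / 0.1200
  = 83333.33 plants/ha


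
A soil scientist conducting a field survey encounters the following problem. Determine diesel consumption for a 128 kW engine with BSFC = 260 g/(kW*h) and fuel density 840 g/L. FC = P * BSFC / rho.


FC = P * BSFC / rho_fuel
   = 128 * 260 / 840
   = 33280 / 840
   = 39.62 L/h


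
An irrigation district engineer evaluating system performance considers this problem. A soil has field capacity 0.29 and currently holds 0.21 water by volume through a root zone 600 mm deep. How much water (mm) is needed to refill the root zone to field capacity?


SMD = (FC - theta) * D
    = (0.29 - 0.21) * 600
    = 0.080 * 600
    = 48 mm


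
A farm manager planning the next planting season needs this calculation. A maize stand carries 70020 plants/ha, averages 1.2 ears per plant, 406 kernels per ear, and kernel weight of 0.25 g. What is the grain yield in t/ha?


Y = density * ears * kernels * kw
  = 70020 * 1.2 * 406 * 0.25 g/ha
  = 8528436 g/ha
  = 8528.44 kg/ha = 8.53 t/ha


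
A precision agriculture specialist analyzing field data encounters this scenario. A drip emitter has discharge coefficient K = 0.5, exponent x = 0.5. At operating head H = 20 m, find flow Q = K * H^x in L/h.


Q = K * H^x
  = 0.5 * 20^0.5
  = 0.5 * 4.4721
  = 2.24 L/h


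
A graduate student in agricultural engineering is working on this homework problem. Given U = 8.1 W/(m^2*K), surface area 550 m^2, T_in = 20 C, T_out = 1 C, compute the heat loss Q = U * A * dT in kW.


dT = 20 - (1) = 19 K
Q = U * A * dT
  = 8.1 * 550 * 19
  = 84645 W = 84.65 kW


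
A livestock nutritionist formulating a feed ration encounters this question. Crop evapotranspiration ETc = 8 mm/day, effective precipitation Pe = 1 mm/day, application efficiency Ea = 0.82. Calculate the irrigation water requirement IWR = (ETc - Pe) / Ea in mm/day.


IWR = (ETc - Pe) / Ea
    = (8 - 1) / 0.82
    = 7 / 0.82
    = 8.54 mm/day


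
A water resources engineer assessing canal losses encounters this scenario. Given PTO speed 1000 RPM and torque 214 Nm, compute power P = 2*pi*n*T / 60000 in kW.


P = 2*pi*n*T / 60000
  = 2*pi * 1000 * 214 / 60000
  = 1344601.66 / 60000
  = 22.41 kW


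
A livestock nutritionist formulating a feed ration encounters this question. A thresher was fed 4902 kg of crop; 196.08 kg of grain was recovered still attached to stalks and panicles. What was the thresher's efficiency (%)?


eta = (total - unthreshed) / total * 100
    = (4902 - 196.08) / 4902 * 100
    = 4705.92 / 4902 * 100
    = 96%


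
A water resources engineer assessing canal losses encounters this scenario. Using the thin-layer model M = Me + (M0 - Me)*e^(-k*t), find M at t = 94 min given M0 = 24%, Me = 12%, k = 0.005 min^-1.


M = Me + (M0 - Me) * e^(-k*t)
  = 12 + (24 - 12) * e^(-0.005*94)
  = 12 + 12 * e^(-0.470)
  = 12 + 12 * 0.62500
  = 12 + 7.5000
  = 19.50%


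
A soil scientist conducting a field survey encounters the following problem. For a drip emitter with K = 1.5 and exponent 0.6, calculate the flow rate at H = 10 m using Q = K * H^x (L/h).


Q = K * H^x
  = 1.5 * 10^0.6
  = 1.5 * 3.9811
  = 5.97 L/h


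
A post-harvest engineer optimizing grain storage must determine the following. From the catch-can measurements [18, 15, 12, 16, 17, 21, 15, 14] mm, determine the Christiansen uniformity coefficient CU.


xbar = 128 / 8 = 16
sum|xi - xbar| = 16
CU = 100 * (1 - 16 / (8 * 16))
   = 100 * (1 - 0.1250)
   = 87.50%


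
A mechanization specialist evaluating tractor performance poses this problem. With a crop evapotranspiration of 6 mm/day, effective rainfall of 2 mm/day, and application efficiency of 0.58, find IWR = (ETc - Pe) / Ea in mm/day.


IWR = (ETc - Pe) / Ea
    = (6 - 2) / 0.58
    = 4 / 0.58
    = 6.90 mm/day


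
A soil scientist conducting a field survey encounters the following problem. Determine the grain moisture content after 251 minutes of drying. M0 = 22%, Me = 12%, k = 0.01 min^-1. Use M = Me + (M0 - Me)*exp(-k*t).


M = Me + (M0 - Me) * e^(-k*t)
  = 12 + (22 - 12) * e^(-0.01*251)
  = 12 + 10 * e^(-2.510)
  = 12 + 10 * 0.08127
  = 12 + 0.8127
  = 12.81%


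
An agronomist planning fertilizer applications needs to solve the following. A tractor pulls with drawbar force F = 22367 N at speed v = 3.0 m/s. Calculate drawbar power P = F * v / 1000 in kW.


P = F * v / 1000
  = 22367 * 3.0 / 1000
  = 67101 / 1000
  = 67.10 kW


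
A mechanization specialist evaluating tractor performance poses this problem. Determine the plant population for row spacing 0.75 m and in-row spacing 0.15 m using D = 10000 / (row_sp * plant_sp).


D = 10000 / (row_sp * plant_sp)
  = 10000 / (0.75 * 0.15)
  = 10000 / 0.1125
  = 88888.89 plants/ha


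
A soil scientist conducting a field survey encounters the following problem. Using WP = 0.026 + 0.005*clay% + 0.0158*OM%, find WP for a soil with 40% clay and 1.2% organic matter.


WP = 0.026 + 0.005*40 + 0.0158*1.2
   = 0.026 + 0.2000 + 0.0190
   = 0.2450


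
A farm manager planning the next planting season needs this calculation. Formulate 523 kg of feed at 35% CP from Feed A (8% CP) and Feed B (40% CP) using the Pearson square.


parts_A = CP_b - target = 40 - 35 = 5
parts_B = target - CP_a = 35 - 8 = 27
total_parts = 5 + 27 = 32
Feed A = 523 * 5 / 32 = 81.72 kg
Feed B = 523 * 27 / 32 = 441.28 kg

81.72 kg


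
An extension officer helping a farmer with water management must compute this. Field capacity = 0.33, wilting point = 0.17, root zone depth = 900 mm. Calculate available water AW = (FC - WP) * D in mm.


AW = (FC - WP) * D
   = (0.33 - 0.17) * 900
   = 0.16 * 900
   = 144 mm


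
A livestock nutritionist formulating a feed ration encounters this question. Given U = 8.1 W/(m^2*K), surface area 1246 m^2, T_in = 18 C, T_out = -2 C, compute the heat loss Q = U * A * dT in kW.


dT = 18 - (-2) = 20 K
Q = U * A * dT
  = 8.1 * 1246 * 20
  = 201852 W = 201.85 kW


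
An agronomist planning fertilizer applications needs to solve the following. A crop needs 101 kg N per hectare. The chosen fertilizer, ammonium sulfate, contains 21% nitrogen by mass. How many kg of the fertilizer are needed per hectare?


Rate = N_required / (N_content / 100)
     = 101 / (21 / 100)
     = 101 / 0.21
     = 480.95 kg/ha


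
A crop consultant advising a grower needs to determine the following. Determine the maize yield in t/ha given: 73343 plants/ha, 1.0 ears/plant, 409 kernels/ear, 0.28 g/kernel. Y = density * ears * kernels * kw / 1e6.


Y = density * ears * kernels * kw
  = 73343 * 1.0 * 409 * 0.28 g/ha
  = 8399240.36 g/ha
  = 8399.24 kg/ha = 8.40 t/ha


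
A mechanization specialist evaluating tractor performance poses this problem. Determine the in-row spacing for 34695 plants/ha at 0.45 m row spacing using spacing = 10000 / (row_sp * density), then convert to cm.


spacing = 10000 / (row_sp * density)
        = 10000 / (0.45 * 34695)
        = 10000 / 15612.75
        = 0.64050 m = 64.05 cm


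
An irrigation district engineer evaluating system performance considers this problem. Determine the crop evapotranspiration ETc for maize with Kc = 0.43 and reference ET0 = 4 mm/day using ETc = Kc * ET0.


ETc = Kc * ET0
    = 0.43 * 4
    = 1.72 mm/day


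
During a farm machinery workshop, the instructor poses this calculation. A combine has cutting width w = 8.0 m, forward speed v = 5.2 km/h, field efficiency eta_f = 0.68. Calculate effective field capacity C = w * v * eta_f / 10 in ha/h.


C = w * v * eta_f / 10
  = 8.0 * 5.2 * 0.68 / 10
  = 28.29 / 10
  = 2.83 ha/h


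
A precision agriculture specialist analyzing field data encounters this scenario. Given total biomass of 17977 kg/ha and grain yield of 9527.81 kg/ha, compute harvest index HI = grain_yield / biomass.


HI = grain_yield / biomass
   = 9527.81 / 17977
   = 0.53


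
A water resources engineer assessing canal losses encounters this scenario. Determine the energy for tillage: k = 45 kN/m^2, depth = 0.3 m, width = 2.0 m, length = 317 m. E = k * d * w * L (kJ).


E = k * d * w * L
  = 45 * 0.3 * 2.0 * 317
  = 8559 kJ


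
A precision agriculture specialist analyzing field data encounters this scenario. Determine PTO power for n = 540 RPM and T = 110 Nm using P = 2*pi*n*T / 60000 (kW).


P = 2*pi*n*T / 60000
  = 2*pi * 540 * 110 / 60000
  = 373221.21 / 60000
  = 6.22 kW


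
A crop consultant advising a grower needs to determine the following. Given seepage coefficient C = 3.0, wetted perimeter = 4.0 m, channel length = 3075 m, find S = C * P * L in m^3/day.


S = C * P * L
  = 3.0 * 4.0 * 3075
  = 36900 m^3/day


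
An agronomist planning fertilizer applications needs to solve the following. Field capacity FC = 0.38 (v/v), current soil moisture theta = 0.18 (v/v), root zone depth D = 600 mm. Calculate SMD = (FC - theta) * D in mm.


SMD = (FC - theta) * D
    = (0.38 - 0.18) * 600
    = 0.200 * 600
    = 120 mm


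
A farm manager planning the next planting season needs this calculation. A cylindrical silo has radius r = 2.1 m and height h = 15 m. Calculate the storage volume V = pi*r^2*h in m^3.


V = pi * r^2 * h
  = pi * 2.1^2 * 15
  = pi * 4.41 * 15
  = 207.82 m^3


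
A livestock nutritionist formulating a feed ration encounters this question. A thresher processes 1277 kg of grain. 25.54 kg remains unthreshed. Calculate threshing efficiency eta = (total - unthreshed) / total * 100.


eta = (total - unthreshed) / total * 100
    = (1277 - 25.54) / 1277 * 100
    = 1251.46 / 1277 * 100
    = 98%


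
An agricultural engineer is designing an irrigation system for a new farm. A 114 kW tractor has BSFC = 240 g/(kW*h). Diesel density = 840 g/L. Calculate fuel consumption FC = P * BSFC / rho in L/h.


FC = P * BSFC / rho_fuel
   = 114 * 240 / 840
   = 27360 / 840
   = 32.57 L/h


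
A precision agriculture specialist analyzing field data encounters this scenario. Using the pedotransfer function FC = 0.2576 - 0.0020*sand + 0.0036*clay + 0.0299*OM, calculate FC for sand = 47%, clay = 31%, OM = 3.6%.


FC = 0.2576 - 0.0020*47 + 0.0036*31 + 0.0299*3.6
   = 0.2576 - 0.0940 + 0.1116 + 0.1076
   = 0.3828


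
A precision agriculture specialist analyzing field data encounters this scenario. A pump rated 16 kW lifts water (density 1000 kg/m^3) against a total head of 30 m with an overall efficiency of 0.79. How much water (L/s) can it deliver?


Q = (P * 1000 * eta) / (rho * g * H)
  = (16 * 1000 * 0.79) / (1000 * 9.81 * 30)
  = 12640 / 294300
  = 0.04295 m^3/s = 42.95 L/s


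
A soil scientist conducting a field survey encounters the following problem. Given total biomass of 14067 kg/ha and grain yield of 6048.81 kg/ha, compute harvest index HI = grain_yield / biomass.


HI = grain_yield / biomass
   = 6048.81 / 14067
   = 0.43


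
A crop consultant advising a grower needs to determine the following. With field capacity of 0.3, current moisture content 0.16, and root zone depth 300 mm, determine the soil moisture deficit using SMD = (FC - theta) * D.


SMD = (FC - theta) * D
    = (0.3 - 0.16) * 300
    = 0.140 * 300
    = 42 mm


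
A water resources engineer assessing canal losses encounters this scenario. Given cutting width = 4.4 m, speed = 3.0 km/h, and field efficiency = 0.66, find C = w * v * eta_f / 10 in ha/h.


C = w * v * eta_f / 10
  = 4.4 * 3.0 * 0.66 / 10
  = 8.71 / 10
  = 0.87 ha/h


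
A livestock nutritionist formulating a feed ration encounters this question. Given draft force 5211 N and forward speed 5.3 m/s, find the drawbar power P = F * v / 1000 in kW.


P = F * v / 1000
  = 5211 * 5.3 / 1000
  = 27618.30 / 1000
  = 27.62 kW


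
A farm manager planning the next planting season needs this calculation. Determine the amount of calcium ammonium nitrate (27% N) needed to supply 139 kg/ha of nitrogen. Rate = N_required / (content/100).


Rate = N_required / (N_content / 100)
     = 139 / (27 / 100)
     = 139 / 0.27
     = 514.81 kg/ha


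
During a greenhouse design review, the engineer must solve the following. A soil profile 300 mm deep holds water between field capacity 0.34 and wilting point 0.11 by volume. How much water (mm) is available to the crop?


AW = (FC - WP) * D
   = (0.34 - 0.11) * 300
   = 0.23 * 300
   = 69 mm


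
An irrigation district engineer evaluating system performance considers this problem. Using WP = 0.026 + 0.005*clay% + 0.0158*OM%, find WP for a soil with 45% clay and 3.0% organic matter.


WP = 0.026 + 0.005*45 + 0.0158*3.0
   = 0.026 + 0.2250 + 0.0474
   = 0.2984


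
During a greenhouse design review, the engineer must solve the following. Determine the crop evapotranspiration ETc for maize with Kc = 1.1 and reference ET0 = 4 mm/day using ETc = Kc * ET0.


ETc = Kc * ET0
    = 1.1 * 4
    = 4.40 mm/day


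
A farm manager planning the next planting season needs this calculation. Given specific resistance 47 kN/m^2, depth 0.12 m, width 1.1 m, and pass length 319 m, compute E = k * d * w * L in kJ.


E = k * d * w * L
  = 47 * 0.12 * 1.1 * 319
  = 1979.08 kJ


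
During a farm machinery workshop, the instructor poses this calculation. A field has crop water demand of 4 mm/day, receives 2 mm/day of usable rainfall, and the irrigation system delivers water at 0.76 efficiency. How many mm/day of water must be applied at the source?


IWR = (ETc - Pe) / Ea
    = (4 - 2) / 0.76
    = 2 / 0.76
    = 2.63 mm/day


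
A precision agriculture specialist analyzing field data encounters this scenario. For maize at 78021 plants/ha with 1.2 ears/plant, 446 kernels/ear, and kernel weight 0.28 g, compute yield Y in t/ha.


Y = density * ears * kernels * kw
  = 78021 * 1.2 * 446 * 0.28 g/ha
  = 11691914.98 g/ha
  = 11691.91 kg/ha = 11.69 t/ha


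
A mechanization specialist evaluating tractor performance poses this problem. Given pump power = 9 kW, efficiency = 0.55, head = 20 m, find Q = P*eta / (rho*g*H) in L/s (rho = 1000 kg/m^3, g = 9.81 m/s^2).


Q = (P * 1000 * eta) / (rho * g * H)
  = (9 * 1000 * 0.55) / (1000 * 9.81 * 20)
  = 4950 / 196200
  = 0.02523 m^3/s = 25.23 L/s


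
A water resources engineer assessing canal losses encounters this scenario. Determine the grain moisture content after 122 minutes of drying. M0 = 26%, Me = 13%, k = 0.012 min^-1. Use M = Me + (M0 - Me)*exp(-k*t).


M = Me + (M0 - Me) * e^(-k*t)
  = 13 + (26 - 13) * e^(-0.012*122)
  = 13 + 13 * e^(-1.464)
  = 13 + 13 * 0.23131
  = 13 + 3.0070
  = 16.01%


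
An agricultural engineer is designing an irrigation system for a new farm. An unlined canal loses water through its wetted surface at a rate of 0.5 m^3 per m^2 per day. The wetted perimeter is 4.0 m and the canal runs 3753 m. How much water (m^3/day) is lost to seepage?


S = C * P * L
  = 0.5 * 4.0 * 3753
  = 7506 m^3/day


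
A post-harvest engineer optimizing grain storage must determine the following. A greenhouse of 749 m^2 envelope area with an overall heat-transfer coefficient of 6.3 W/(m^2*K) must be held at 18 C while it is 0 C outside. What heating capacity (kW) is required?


dT = 18 - (0) = 18 K
Q = U * A * dT
  = 6.3 * 749 * 18
  = 84936.60 W = 84.94 kW


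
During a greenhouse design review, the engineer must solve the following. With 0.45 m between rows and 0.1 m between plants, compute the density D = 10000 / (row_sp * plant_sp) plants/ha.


D = 10000 / (row_sp * plant_sp)
  = 10000 / (0.45 * 0.1)
  = 10000 / 0.0450
  = 222222.22 plants/ha


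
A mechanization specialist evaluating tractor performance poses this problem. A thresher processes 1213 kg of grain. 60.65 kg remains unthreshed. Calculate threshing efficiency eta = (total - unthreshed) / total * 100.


eta = (total - unthreshed) / total * 100
    = (1213 - 60.65) / 1213 * 100
    = 1152.35 / 1213 * 100
    = 95%


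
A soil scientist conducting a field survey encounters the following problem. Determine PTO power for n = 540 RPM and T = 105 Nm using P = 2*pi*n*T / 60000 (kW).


P = 2*pi*n*T / 60000
  = 2*pi * 540 * 105 / 60000
  = 356256.61 / 60000
  = 5.94 kW


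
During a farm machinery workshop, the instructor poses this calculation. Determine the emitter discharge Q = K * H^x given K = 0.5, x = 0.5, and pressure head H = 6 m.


Q = K * H^x
  = 0.5 * 6^0.5
  = 0.5 * 2.4495
  = 1.22 L/h


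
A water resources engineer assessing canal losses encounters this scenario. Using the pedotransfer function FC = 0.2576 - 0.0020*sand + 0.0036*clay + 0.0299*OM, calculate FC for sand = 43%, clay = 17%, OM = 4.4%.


FC = 0.2576 - 0.0020*43 + 0.0036*17 + 0.0299*4.4
   = 0.2576 - 0.0860 + 0.0612 + 0.1316
   = 0.3644


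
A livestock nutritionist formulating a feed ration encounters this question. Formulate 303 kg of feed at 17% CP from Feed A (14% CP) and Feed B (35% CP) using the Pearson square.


parts_A = CP_b - target = 35 - 17 = 18
parts_B = target - CP_a = 17 - 14 = 3
total_parts = 18 + 3 = 21
Feed A = 303 * 18 / 21 = 259.71 kg
Feed B = 303 * 3 / 21 = 43.29 kg

259.71 kg


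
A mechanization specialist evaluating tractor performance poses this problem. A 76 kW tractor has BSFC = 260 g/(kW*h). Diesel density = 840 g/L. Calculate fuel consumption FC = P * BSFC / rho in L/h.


FC = P * BSFC / rho_fuel
   = 76 * 260 / 840
   = 19760 / 840
   = 23.52 L/h


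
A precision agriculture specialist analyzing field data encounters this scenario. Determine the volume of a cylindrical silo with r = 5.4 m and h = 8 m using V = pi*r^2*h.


V = pi * r^2 * h
  = pi * 5.4^2 * 8
  = pi * 29.16 * 8
  = 732.87 m^3


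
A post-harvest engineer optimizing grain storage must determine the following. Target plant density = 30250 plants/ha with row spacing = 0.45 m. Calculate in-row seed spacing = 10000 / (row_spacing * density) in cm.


spacing = 10000 / (row_sp * density)
        = 10000 / (0.45 * 30250)
        = 10000 / 13612.50
        = 0.73462 m = 73.46 cm


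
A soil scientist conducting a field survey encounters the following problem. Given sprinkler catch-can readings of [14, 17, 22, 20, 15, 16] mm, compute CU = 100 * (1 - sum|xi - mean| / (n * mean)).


xbar = 104 / 6 = 17.333
sum|xi - xbar| = 14.667
CU = 100 * (1 - 14.667 / (6 * 17.333))
   = 100 * (1 - 0.1410)
   = 85.90%


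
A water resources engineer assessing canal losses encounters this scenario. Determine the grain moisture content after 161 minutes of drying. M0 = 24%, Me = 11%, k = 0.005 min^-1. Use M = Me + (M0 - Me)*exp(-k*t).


M = Me + (M0 - Me) * e^(-k*t)
  = 11 + (24 - 11) * e^(-0.005*161)
  = 11 + 13 * e^(-0.805)
  = 11 + 13 * 0.44709
  = 11 + 5.8121
  = 16.81%


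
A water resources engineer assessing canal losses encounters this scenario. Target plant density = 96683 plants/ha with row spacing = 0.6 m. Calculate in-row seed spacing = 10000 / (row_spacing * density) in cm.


spacing = 10000 / (row_sp * density)
        = 10000 / (0.6 * 96683)
        = 10000 / 58009.80
        = 0.17238 m = 17.24 cm


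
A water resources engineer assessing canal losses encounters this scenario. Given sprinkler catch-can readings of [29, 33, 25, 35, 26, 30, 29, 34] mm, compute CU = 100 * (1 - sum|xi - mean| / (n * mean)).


xbar = 241 / 8 = 30.125
sum|xi - xbar| = 23.250
CU = 100 * (1 - 23.250 / (8 * 30.125))
   = 100 * (1 - 0.0965)
   = 90.35%


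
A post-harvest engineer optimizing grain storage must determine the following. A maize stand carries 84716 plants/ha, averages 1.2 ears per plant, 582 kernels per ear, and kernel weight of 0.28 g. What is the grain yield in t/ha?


Y = density * ears * kernels * kw
  = 84716 * 1.2 * 582 * 0.28 g/ha
  = 16566383.23 g/ha
  = 16566.38 kg/ha = 16.57 t/ha


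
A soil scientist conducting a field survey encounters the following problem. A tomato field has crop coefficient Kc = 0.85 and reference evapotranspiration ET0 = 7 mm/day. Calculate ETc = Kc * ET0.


ETc = Kc * ET0
    = 0.85 * 7
    = 5.95 mm/day


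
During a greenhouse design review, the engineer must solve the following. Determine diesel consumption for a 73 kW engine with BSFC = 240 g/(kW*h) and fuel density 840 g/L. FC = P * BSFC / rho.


FC = P * BSFC / rho_fuel
   = 73 * 240 / 840
   = 17520 / 840
   = 20.86 L/h


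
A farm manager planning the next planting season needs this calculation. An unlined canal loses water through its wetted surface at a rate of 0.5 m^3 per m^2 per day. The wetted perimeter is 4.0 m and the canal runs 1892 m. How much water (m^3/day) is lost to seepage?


S = C * P * L
  = 0.5 * 4.0 * 1892
  = 3784 m^3/day


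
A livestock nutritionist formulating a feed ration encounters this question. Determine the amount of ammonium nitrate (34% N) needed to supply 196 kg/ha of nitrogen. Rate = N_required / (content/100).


Rate = N_required / (N_content / 100)
     = 196 / (34 / 100)
     = 196 / 0.34
     = 576.47 kg/ha


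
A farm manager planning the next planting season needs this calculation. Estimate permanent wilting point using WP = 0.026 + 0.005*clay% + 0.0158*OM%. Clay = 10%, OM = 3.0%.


WP = 0.026 + 0.005*10 + 0.0158*3.0
   = 0.026 + 0.0500 + 0.0474
   = 0.1234


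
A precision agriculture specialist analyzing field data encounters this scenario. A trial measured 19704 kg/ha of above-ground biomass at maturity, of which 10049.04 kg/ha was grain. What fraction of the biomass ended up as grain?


HI = grain_yield / biomass
   = 10049.04 / 19704
   = 0.51


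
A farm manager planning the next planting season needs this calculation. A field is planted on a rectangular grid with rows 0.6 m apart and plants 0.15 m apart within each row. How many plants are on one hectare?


D = 10000 / (row_sp * plant_sp)
  = 10000 / (0.6 * 0.15)
  = 10000 / 0.0900
  = 111111.11 plants/ha


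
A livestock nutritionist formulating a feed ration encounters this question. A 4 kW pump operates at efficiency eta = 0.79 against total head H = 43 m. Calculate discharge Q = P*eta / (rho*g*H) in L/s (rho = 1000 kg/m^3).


Q = (P * 1000 * eta) / (rho * g * H)
  = (4 * 1000 * 0.79) / (1000 * 9.81 * 43)
  = 3160 / 421830
  = 0.00749 m^3/s = 7.49 L/s


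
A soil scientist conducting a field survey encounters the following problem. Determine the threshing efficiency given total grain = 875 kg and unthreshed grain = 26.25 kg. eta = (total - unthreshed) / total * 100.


eta = (total - unthreshed) / total * 100
    = (875 - 26.25) / 875 * 100
    = 848.75 / 875 * 100
    = 97%


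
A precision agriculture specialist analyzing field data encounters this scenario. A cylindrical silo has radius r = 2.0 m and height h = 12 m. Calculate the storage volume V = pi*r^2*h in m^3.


V = pi * r^2 * h
  = pi * 2.0^2 * 12
  = pi * 4 * 12
  = 150.80 m^3


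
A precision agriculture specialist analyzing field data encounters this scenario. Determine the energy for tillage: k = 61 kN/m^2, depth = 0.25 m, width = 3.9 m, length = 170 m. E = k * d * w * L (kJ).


E = k * d * w * L
  = 61 * 0.25 * 3.9 * 170
  = 10110.75 kJ


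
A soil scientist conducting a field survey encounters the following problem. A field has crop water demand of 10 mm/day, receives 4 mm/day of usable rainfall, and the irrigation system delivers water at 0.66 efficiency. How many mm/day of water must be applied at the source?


IWR = (ETc - Pe) / Ea
    = (10 - 4) / 0.66
    = 6 / 0.66
    = 9.09 mm/day


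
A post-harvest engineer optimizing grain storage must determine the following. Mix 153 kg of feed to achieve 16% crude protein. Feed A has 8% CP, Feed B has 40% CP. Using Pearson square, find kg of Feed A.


parts_A = CP_b - target = 40 - 16 = 24
parts_B = target - CP_a = 16 - 8 = 8
total_parts = 24 + 8 = 32
Feed A = 153 * 24 / 32 = 114.75 kg
Feed B = 153 * 8 / 32 = 38.25 kg

114.75 kg


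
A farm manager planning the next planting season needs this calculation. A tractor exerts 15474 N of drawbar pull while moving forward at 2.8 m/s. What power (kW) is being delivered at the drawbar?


P = F * v / 1000
  = 15474 * 2.8 / 1000
  = 43327.20 / 1000
  = 43.33 kW


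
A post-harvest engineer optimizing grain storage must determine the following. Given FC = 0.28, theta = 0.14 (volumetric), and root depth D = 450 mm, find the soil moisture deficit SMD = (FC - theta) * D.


SMD = (FC - theta) * D
    = (0.28 - 0.14) * 450
    = 0.140 * 450
    = 63 mm


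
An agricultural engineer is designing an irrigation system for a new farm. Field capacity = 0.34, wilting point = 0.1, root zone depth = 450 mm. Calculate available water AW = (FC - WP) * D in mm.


AW = (FC - WP) * D
   = (0.34 - 0.1) * 450
   = 0.24 * 450
   = 108 mm


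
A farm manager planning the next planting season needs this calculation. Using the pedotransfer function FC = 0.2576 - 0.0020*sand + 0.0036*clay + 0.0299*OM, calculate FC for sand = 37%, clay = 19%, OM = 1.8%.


FC = 0.2576 - 0.0020*37 + 0.0036*19 + 0.0299*1.8
   = 0.2576 - 0.0740 + 0.0684 + 0.0538
   = 0.3058


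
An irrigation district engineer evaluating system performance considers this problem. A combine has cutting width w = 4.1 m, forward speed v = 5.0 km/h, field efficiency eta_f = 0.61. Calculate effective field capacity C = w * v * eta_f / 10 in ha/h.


C = w * v * eta_f / 10
  = 4.1 * 5.0 * 0.61 / 10
  = 12.51 / 10
  = 1.25 ha/h


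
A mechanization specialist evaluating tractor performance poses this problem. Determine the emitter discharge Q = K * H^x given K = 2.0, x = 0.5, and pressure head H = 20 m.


Q = K * H^x
  = 2.0 * 20^0.5
  = 2.0 * 4.4721
  = 8.94 L/h


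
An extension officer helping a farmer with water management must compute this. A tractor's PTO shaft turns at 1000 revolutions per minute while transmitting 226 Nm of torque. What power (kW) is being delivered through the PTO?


P = 2*pi*n*T / 60000
  = 2*pi * 1000 * 226 / 60000
  = 1419999.88 / 60000
  = 23.67 kW


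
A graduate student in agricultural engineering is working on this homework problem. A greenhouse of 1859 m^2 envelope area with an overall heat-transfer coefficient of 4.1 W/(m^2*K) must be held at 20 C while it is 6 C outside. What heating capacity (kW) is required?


dT = 20 - (6) = 14 K
Q = U * A * dT
  = 4.1 * 1859 * 14
  = 106706.60 W = 106.71 kW


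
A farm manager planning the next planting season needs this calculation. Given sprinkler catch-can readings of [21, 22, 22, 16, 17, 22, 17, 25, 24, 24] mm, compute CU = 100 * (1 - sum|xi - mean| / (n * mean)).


xbar = 210 / 10 = 21
sum|xi - xbar| = 26
CU = 100 * (1 - 26 / (10 * 21))
   = 100 * (1 - 0.1238)
   = 87.62%


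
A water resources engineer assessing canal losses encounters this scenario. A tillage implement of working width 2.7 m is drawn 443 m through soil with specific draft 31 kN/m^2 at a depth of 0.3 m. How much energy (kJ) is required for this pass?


E = k * d * w * L
  = 31 * 0.3 * 2.7 * 443
  = 11123.73 kJ


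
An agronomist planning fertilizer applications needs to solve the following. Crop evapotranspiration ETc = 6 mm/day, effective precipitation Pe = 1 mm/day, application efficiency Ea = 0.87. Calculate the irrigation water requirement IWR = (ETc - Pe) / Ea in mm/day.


IWR = (ETc - Pe) / Ea
    = (6 - 1) / 0.87
    = 5 / 0.87
    = 5.75 mm/day


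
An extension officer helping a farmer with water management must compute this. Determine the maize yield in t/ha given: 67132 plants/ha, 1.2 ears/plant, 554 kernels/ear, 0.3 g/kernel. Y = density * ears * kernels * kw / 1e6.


Y = density * ears * kernels * kw
  = 67132 * 1.2 * 554 * 0.3 g/ha
  = 13388806.08 g/ha
  = 13388.81 kg/ha = 13.39 t/ha


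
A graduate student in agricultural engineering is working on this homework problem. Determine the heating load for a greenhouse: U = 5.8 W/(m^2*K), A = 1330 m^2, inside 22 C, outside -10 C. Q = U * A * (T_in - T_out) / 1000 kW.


dT = 22 - (-10) = 32 K
Q = U * A * dT
  = 5.8 * 1330 * 32
  = 246848 W = 246.85 kW


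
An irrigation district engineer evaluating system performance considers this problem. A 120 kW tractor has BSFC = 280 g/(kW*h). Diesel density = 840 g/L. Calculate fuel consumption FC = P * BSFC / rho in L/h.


FC = P * BSFC / rho_fuel
   = 120 * 280 / 840
   = 33600 / 840
   = 40 L/h


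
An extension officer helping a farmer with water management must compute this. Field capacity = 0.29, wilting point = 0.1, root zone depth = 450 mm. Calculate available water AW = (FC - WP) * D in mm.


AW = (FC - WP) * D
   = (0.29 - 0.1) * 450
   = 0.19 * 450
   = 85.50 mm


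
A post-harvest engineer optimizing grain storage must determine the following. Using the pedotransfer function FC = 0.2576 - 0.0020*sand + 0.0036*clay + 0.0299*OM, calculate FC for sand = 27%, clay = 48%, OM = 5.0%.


FC = 0.2576 - 0.0020*27 + 0.0036*48 + 0.0299*5.0
   = 0.2576 - 0.0540 + 0.1728 + 0.1495
   = 0.5259


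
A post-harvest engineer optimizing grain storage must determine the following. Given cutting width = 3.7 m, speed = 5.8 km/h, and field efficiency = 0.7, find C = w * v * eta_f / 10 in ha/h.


C = w * v * eta_f / 10
  = 3.7 * 5.8 * 0.7 / 10
  = 15.02 / 10
  = 1.50 ha/h


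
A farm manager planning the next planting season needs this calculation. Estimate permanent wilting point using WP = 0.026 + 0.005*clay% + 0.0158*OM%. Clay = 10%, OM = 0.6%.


WP = 0.026 + 0.005*10 + 0.0158*0.6
   = 0.026 + 0.0500 + 0.0095
   = 0.0855


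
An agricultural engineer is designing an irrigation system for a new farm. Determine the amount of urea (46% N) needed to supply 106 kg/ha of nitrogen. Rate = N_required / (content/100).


Rate = N_required / (N_content / 100)
     = 106 / (46 / 100)
     = 106 / 0.46
     = 230.43 kg/ha


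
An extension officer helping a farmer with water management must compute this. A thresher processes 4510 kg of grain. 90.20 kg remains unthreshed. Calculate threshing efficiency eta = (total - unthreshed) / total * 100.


eta = (total - unthreshed) / total * 100
    = (4510 - 90.20) / 4510 * 100
    = 4419.80 / 4510 * 100
    = 98%


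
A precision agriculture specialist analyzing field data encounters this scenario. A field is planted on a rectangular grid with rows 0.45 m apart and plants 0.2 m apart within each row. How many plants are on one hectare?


D = 10000 / (row_sp * plant_sp)
  = 10000 / (0.45 * 0.2)
  = 10000 / 0.0900
  = 111111.11 plants/ha


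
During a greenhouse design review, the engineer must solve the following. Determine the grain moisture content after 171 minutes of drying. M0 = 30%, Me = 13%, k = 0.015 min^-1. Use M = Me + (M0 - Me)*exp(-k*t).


M = Me + (M0 - Me) * e^(-k*t)
  = 13 + (30 - 13) * e^(-0.015*171)
  = 13 + 17 * e^(-2.565)
  = 13 + 17 * 0.07692
  = 13 + 1.3076
  = 14.31%


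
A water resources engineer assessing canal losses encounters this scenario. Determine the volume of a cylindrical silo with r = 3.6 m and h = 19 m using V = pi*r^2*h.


V = pi * r^2 * h
  = pi * 3.6^2 * 19
  = pi * 12.96 * 19
  = 773.59 m^3


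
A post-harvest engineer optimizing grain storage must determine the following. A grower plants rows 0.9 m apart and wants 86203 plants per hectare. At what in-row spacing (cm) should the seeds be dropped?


spacing = 10000 / (row_sp * density)
        = 10000 / (0.9 * 86203)
        = 10000 / 77582.70
        = 0.12889 m = 12.89 cm


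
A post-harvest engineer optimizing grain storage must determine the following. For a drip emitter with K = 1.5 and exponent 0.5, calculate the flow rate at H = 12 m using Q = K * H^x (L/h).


Q = K * H^x
  = 1.5 * 12^0.5
  = 1.5 * 3.4641
  = 5.20 L/h


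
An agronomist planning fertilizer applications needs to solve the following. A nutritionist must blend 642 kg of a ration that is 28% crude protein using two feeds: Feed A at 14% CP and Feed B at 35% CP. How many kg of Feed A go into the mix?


parts_A = CP_b - target = 35 - 28 = 7
parts_B = target - CP_a = 28 - 14 = 14
total_parts = 7 + 14 = 21
Feed A = 642 * 7 / 21 = 214 kg
Feed B = 642 * 14 / 21 = 428 kg

214 kg


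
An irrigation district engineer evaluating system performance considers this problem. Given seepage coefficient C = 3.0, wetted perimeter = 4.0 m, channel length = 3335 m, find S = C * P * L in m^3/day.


S = C * P * L
  = 3.0 * 4.0 * 3335
  = 40020 m^3/day


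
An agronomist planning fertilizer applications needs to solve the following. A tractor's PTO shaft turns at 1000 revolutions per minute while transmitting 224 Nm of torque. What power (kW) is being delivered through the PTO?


P = 2*pi*n*T / 60000
  = 2*pi * 1000 * 224 / 60000
  = 1407433.51 / 60000
  = 23.46 kW


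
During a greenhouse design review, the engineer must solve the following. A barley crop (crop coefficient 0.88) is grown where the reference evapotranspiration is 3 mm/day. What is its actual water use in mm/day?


ETc = Kc * ET0
    = 0.88 * 3
    = 2.64 mm/day


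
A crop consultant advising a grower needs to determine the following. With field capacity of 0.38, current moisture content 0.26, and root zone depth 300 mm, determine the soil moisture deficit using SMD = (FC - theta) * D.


SMD = (FC - theta) * D
    = (0.38 - 0.26) * 300
    = 0.120 * 300
    = 36 mm


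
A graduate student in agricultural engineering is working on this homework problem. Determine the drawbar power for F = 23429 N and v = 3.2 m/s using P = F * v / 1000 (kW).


P = F * v / 1000
  = 23429 * 3.2 / 1000
  = 74972.80 / 1000
  = 74.97 kW
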